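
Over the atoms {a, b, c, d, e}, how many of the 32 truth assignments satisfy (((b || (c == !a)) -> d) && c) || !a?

22

Initial set: {((((b || (c == !a)) -> d) && c) || !a)}.
((((b || (c == !a)) -> d) && c) || !a): β-rule — branch into (((b || (c == !a)) -> d) && c)  //  !a.
  branch 1 (add (((b || (c == !a)) -> d) && c)):
    (((b || (c == !a)) -> d) && c): α-rule — add ((b || (c == !a)) -> d), c.
    ((b || (c == !a)) -> d): β-rule — branch into !(b || (c == !a))  //  d.
      branch 1.1 (add !(b || (c == !a))):
        !(b || (c == !a)): α-rule — add !b, !(c == !a).
        !(c == !a): β-rule — branch into c, !!a  //  !c, !a.
          branch 1.1.1 (add c, !!a):
            ○ open, literals {a=true, b=false, c=true}.
          branch 1.1.2 (add !c, !a):
            × closes — contains both c and !c.
      branch 1.2 (add d):
        ○ open, literals {c=true, d=true}.
  branch 2 (add !a):
    ○ open, literals {a=false}.
1 branch closed, 3 open.
Each open branch fixes some atoms; the unmentioned ones are free. Counting distinct full assignments: branch {a=true, b=false, c=true} (d, e) contributes 4 new; branch {c=true, d=true} (a, b, e) contributes 6 new; branch {a=false} (b, c, d, e) contributes 12 new. Total: 22.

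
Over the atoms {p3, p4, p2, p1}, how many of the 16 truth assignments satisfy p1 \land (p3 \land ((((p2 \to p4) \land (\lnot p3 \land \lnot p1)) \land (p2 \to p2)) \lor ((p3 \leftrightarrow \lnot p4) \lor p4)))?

4

Initial set: {(p1 \land (p3 \land ((((p2 \to p4) \land (\lnot p3 \land \lnot p1)) \land (p2 \to p2)) \lor ((p3 \leftrightarrow \lnot p4) \lor p4))))}.
(p1 \land (p3 \land ((((p2 \to p4) \land (\lnot p3 \land \lnot p1)) \land (p2 \to p2)) \lor ((p3 \leftrightarrow \lnot p4) \lor p4)))): α-rule — add p1, (p3 \land ((((p2 \to p4) \land (\lnot p3 \land \lnot p1)) \land (p2 \to p2)) \lor ((p3 \leftrightarrow \lnot p4) \lor p4))).
(p3 \land ((((p2 \to p4) \land (\lnot p3 \land \lnot p1)) \land (p2 \to p2)) \lor ((p3 \leftrightarrow \lnot p4) \lor p4))): α-rule — add p3, ((((p2 \to p4) \land (\lnot p3 \land \lnot p1)) \land (p2 \to p2)) \lor ((p3 \leftrightarrow \lnot p4) \lor p4)).
((((p2 \to p4) \land (\lnot p3 \land \lnot p1)) \land (p2 \to p2)) \lor ((p3 \leftrightarrow \lnot p4) \lor p4)): β-rule — branch into (((p2 \to p4) \land (\lnot p3 \land \lnot p1)) \land (p2 \to p2))  //  ((p3 \leftrightarrow \lnot p4) \lor p4).
  branch 1 (add (((p2 \to p4) \land (\lnot p3 \land \lnot p1)) \land (p2 \to p2))):
    (((p2 \to p4) \land (\lnot p3 \land \lnot p1)) \land (p2 \to p2)): α-rule — add ((p2 \to p4) \land (\lnot p3 \land \lnot p1)), (p2 \to p2).
    ((p2 \to p4) \land (\lnot p3 \land \lnot p1)): α-rule — add (p2 \to p4), (\lnot p3 \land \lnot p1).
    (\lnot p3 \land \lnot p1): α-rule — add \lnot p3, \lnot p1.
    × closes — contains both p3 and \lnot p3.
  branch 2 (add ((p3 \leftrightarrow \lnot p4) \lor p4)):
    ((p3 \leftrightarrow \lnot p4) \lor p4): β-rule — branch into (p3 \leftrightarrow \lnot p4)  //  p4.
      branch 2.1 (add (p3 \leftrightarrow \lnot p4)):
        (p3 \leftrightarrow \lnot p4): β-rule — branch into p3, \lnot p4  //  \lnot p3, \lnot \lnot p4.
          branch 2.1.1 (add p3, \lnot p4):
            ○ open, literals {p1=T, p3=T, p4=F}.
          branch 2.1.2 (add \lnot p3, \lnot \lnot p4):
            × closes — contains both p3 and \lnot p3.
      branch 2.2 (add p4):
        ○ open, literals {p1=T, p3=T, p4=T}.
2 branches closed, 2 open.
Each open branch fixes some atoms; the unmentioned ones are free. Counting distinct full assignments: branch {p1=T, p3=T, p4=F} (p2) contributes 2 new; branch {p1=T, p3=T, p4=T} (p2) contributes 2 new. Total: 4.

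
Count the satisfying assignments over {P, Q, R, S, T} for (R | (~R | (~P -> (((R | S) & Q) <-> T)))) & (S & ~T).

8

Initial set: {T ((R | (~R | (~P -> (((R | S) & Q) <-> T)))) & (S & ~T))}.
T ((R | (~R | (~P -> (((R | S) & Q) <-> T)))) & (S & ~T)): α-rule — add T (R | (~R | (~P -> (((R | S) & Q) <-> T)))), T (S & ~T).
T (S & ~T): α-rule — add T S, T ~T.
T (R | (~R | (~P -> (((R | S) & Q) <-> T)))): β-rule — branch into T R  //  T (~R | (~P -> (((R | S) & Q) <-> T))).
  branch 1 (add T R):
    ○ open, literals {R=1, S=1, T=0}.
  branch 2 (add T (~R | (~P -> (((R | S) & Q) <-> T)))):
    T (~R | (~P -> (((R | S) & Q) <-> T))): β-rule — branch into T ~R  //  T (~P -> (((R | S) & Q) <-> T)).
      branch 2.1 (add T ~R):
        ○ open, literals {R=0, S=1, T=0}.
      branch 2.2 (add T (~P -> (((R | S) & Q) <-> T))):
        T (~P -> (((R | S) & Q) <-> T)): β-rule — branch into F ~P  //  T (((R | S) & Q) <-> T).
          branch 2.2.1 (add F ~P):
            ○ open, literals {P=1, S=1, T=0}.
          branch 2.2.2 (add T (((R | S) & Q) <-> T)):
            T (((R | S) & Q) <-> T): β-rule — branch into T ((R | S) & Q), T T  //  F ((R | S) & Q), F T.
              branch 2.2.2.1 (add T ((R | S) & Q), T T):
                × closes — contains both T and ~T.
              branch 2.2.2.2 (add F ((R | S) & Q), F T):
                F ((R | S) & Q): β-rule — branch into F (R | S)  //  F Q.
                  branch 2.2.2.2.1 (add F (R | S)):
                    F (R | S): α-rule — add F R, F S.
                    × closes — contains both S and ~S.
                  branch 2.2.2.2.2 (add F Q):
                    ○ open, literals {Q=0, S=1, T=0}.
2 branches closed, 4 open.
Each open branch fixes some atoms; the unmentioned ones are free. Counting distinct full assignments: branch {R=1, S=1, T=0} (P, Q) contributes 4 new; branch {R=0, S=1, T=0} (P, Q) contributes 4 new; branch {P=1, S=1, T=0} (Q, R) contributes 0 new; branch {Q=0, S=1, T=0} (P, R) contributes 0 new. Total: 8.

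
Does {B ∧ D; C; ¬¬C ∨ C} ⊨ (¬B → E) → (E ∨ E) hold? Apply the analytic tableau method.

Initial set: {(B ∧ D); C; (¬¬C ∨ C); ¬((¬B → E) → (E ∨ E))}.
(B ∧ D): α-rule — add B, D.
¬((¬B → E) → (E ∨ E)): α-rule — add (¬B → E), ¬(E ∨ E).
¬(E ∨ E): α-rule — add ¬E, ¬E.
(¬¬C ∨ C): β-rule — branch into ¬¬C  //  C.
  branch 1 (add ¬¬C):
    ¬¬C: drop double negation, giving C.
    (¬B → E): β-rule — branch into ¬¬B  //  E.
      branch 1.1 (add ¬¬B):
        ○ open, literals {B=true, C=true, D=true, E=false}.
      branch 1.2 (add E):
        × closes — contains both E and ¬E.
  branch 2 (add C):
    (¬B → E): β-rule — branch into ¬¬B  //  E.
      branch 2.1 (add ¬¬B):
        ○ open, literals {B=true, C=true, D=true, E=false}.
      branch 2.2 (add E):
        × closes — contains both E and ¬E.
2 branches closed, 2 open.
An open branch gives a countermodel: B=true, C=true, D=true, E=false (unmentioned atoms arbitrary); the premises hold there but the conclusion fails.

No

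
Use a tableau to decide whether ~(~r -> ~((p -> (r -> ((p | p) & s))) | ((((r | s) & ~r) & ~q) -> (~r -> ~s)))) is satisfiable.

Satisfiable

Initial set: {~(~r -> ~((p -> (r -> ((p | p) & s))) | ((((r | s) & ~r) & ~q) -> (~r -> ~s))))}.
~(~r -> ~((p -> (r -> ((p | p) & s))) | ((((r | s) & ~r) & ~q) -> (~r -> ~s)))): α-rule — add ~r, ~~((p -> (r -> ((p | p) & s))) | ((((r | s) & ~r) & ~q) -> (~r -> ~s))).
~~((p -> (r -> ((p | p) & s))) | ((((r | s) & ~r) & ~q) -> (~r -> ~s))): β-rule — branch into (p -> (r -> ((p | p) & s)))  //  ((((r | s) & ~r) & ~q) -> (~r -> ~s)).
  branch 1 (add (p -> (r -> ((p | p) & s)))):
    (p -> (r -> ((p | p) & s))): β-rule — branch into ~p  //  (r -> ((p | p) & s)).
      branch 1.1 (add ~p):
        ○ open, literals {p=F, r=F}.
      branch 1.2 (add (r -> ((p | p) & s))):
        (r -> ((p | p) & s)): β-rule — branch into ~r  //  ((p | p) & s).
          branch 1.2.1 (add ~r):
            ○ open, literals {r=F}.
          branch 1.2.2 (add ((p | p) & s)):
            ((p | p) & s): α-rule — add (p | p), s.
            (p | p): β-rule — branch into p  //  p.
              branch 1.2.2.1 (add p):
                ○ open, literals {p=T, r=F, s=T}.
              branch 1.2.2.2 (add p):
                ○ open, literals {p=T, r=F, s=T}.
  branch 2 (add ((((r | s) & ~r) & ~q) -> (~r -> ~s))):
    ((((r | s) & ~r) & ~q) -> (~r -> ~s)): β-rule — branch into ~(((r | s) & ~r) & ~q)  //  (~r -> ~s).
      branch 2.1 (add ~(((r | s) & ~r) & ~q)):
        ~(((r | s) & ~r) & ~q): β-rule — branch into ~((r | s) & ~r)  //  ~~q.
          branch 2.1.1 (add ~((r | s) & ~r)):
            ~((r | s) & ~r): β-rule — branch into ~(r | s)  //  ~~r.
              branch 2.1.1.1 (add ~(r | s)):
                ~(r | s): α-rule — add ~r, ~s.
                ○ open, literals {r=F, s=F}.
              branch 2.1.1.2 (add ~~r):
                × closes — contains both r and ~r.
          branch 2.1.2 (add ~~q):
            ○ open, literals {q=T, r=F}.
      branch 2.2 (add (~r -> ~s)):
        (~r -> ~s): β-rule — branch into ~~r  //  ~s.
          branch 2.2.1 (add ~~r):
            × closes — contains both r and ~r.
          branch 2.2.2 (add ~s):
            ○ open, literals {r=F, s=F}.
2 branches closed, 7 open.
An open branch gives a satisfying assignment: p=F, r=F.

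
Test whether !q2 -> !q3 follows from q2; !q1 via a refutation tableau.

Yes

Initial set: {q2; !q1; !(!q2 -> !q3)}.
!(!q2 -> !q3): α-rule — add !q2, !!q3.
× closes — contains both q2 and !q2.
All 1 branch closes.
Every branch closed, so the premises entail the conclusion.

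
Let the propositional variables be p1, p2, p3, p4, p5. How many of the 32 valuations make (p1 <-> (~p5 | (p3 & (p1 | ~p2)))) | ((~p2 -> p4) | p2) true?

28

Initial set: {((p1 <-> (~p5 | (p3 & (p1 | ~p2)))) | ((~p2 -> p4) | p2))}.
((p1 <-> (~p5 | (p3 & (p1 | ~p2)))) | ((~p2 -> p4) | p2)): β-rule — branch into (p1 <-> (~p5 | (p3 & (p1 | ~p2))))  //  ((~p2 -> p4) | p2).
  branch 1 (add (p1 <-> (~p5 | (p3 & (p1 | ~p2))))):
    (p1 <-> (~p5 | (p3 & (p1 | ~p2)))): β-rule — branch into p1, (~p5 | (p3 & (p1 | ~p2)))  //  ~p1, ~(~p5 | (p3 & (p1 | ~p2))).
      branch 1.1 (add p1, (~p5 | (p3 & (p1 | ~p2)))):
        (~p5 | (p3 & (p1 | ~p2))): β-rule — branch into ~p5  //  (p3 & (p1 | ~p2)).
          branch 1.1.1 (add ~p5):
            ○ open, literals {p1=1, p5=0}.
          branch 1.1.2 (add (p3 & (p1 | ~p2))):
            (p3 & (p1 | ~p2)): α-rule — add p3, (p1 | ~p2).
            (p1 | ~p2): β-rule — branch into p1  //  ~p2.
              branch 1.1.2.1 (add p1):
                ○ open, literals {p1=1, p3=1}.
              branch 1.1.2.2 (add ~p2):
                ○ open, literals {p1=1, p2=0, p3=1}.
      branch 1.2 (add ~p1, ~(~p5 | (p3 & (p1 | ~p2)))):
        ~(~p5 | (p3 & (p1 | ~p2))): α-rule — add ~~p5, ~(p3 & (p1 | ~p2)).
        ~(p3 & (p1 | ~p2)): β-rule — branch into ~p3  //  ~(p1 | ~p2).
          branch 1.2.1 (add ~p3):
            ○ open, literals {p1=0, p3=0, p5=1}.
          branch 1.2.2 (add ~(p1 | ~p2)):
            ~(p1 | ~p2): α-rule — add ~p1, ~~p2.
            ○ open, literals {p1=0, p2=1, p5=1}.
  branch 2 (add ((~p2 -> p4) | p2)):
    ((~p2 -> p4) | p2): β-rule — branch into (~p2 -> p4)  //  p2.
      branch 2.1 (add (~p2 -> p4)):
        (~p2 -> p4): β-rule — branch into ~~p2  //  p4.
          branch 2.1.1 (add ~~p2):
            ○ open, literals {p2=1}.
          branch 2.1.2 (add p4):
            ○ open, literals {p4=1}.
      branch 2.2 (add p2):
        ○ open, literals {p2=1}.
0 branches closed, 8 open.
Each open branch fixes some atoms; the unmentioned ones are free. Counting distinct full assignments: branch {p1=1, p5=0} (p2, p3, p4) contributes 8 new; branch {p1=1, p3=1} (p2, p4, p5) contributes 4 new; branch {p1=1, p2=0, p3=1} (p4, p5) contributes 0 new; branch {p1=0, p3=0, p5=1} (p2, p4) contributes 4 new; branch {p1=0, p2=1, p5=1} (p3, p4) contributes 2 new; branch {p2=1} (p1, p3, p4, p5) contributes 6 new; branch {p4=1} (p1, p2, p3, p5) contributes 4 new; branch {p2=1} (p1, p3, p4, p5) contributes 0 new. Total: 28.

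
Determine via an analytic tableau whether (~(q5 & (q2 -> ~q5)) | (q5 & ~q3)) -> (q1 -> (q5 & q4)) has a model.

Satisfiable

Initial set: {((~(q5 & (q2 -> ~q5)) | (q5 & ~q3)) -> (q1 -> (q5 & q4)))}.
((~(q5 & (q2 -> ~q5)) | (q5 & ~q3)) -> (q1 -> (q5 & q4))): β-rule — branch into ~(~(q5 & (q2 -> ~q5)) | (q5 & ~q3))  //  (q1 -> (q5 & q4)).
  branch 1 (add ~(~(q5 & (q2 -> ~q5)) | (q5 & ~q3))):
    ~(~(q5 & (q2 -> ~q5)) | (q5 & ~q3)): α-rule — add ~~(q5 & (q2 -> ~q5)), ~(q5 & ~q3).
    ~~(q5 & (q2 -> ~q5)): α-rule — add q5, (q2 -> ~q5).
    ~(q5 & ~q3): β-rule — branch into ~q5  //  ~~q3.
      branch 1.1 (add ~q5):
        × closes — contains both q5 and ~q5.
      branch 1.2 (add ~~q3):
        (q2 -> ~q5): β-rule — branch into ~q2  //  ~q5.
          branch 1.2.1 (add ~q2):
            ○ open, literals {q2=false, q3=true, q5=true}.
          branch 1.2.2 (add ~q5):
            × closes — contains both q5 and ~q5.
  branch 2 (add (q1 -> (q5 & q4))):
    (q1 -> (q5 & q4)): β-rule — branch into ~q1  //  (q5 & q4).
      branch 2.1 (add ~q1):
        ○ open, literals {q1=false}.
      branch 2.2 (add (q5 & q4)):
        (q5 & q4): α-rule — add q5, q4.
        ○ open, literals {q4=true, q5=true}.
2 branches closed, 3 open.
An open branch gives a satisfying assignment: q2=false, q3=true, q5=true.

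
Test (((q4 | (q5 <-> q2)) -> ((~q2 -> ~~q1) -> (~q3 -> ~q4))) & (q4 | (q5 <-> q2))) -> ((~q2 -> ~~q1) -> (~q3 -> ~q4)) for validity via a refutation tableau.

Valid

Assume the negation and expand:
Initial set: {F ((((q4 | (q5 <-> q2)) -> ((~q2 -> ~~q1) -> (~q3 -> ~q4))) & (q4 | (q5 <-> q2))) -> ((~q2 -> ~~q1) -> (~q3 -> ~q4)))}.
F ((((q4 | (q5 <-> q2)) -> ((~q2 -> ~~q1) -> (~q3 -> ~q4))) & (q4 | (q5 <-> q2))) -> ((~q2 -> ~~q1) -> (~q3 -> ~q4))): α-rule — add T (((q4 | (q5 <-> q2)) -> ((~q2 -> ~~q1) -> (~q3 -> ~q4))) & (q4 | (q5 <-> q2))), F ((~q2 -> ~~q1) -> (~q3 -> ~q4)).
T (((q4 | (q5 <-> q2)) -> ((~q2 -> ~~q1) -> (~q3 -> ~q4))) & (q4 | (q5 <-> q2))): α-rule — add T ((q4 | (q5 <-> q2)) -> ((~q2 -> ~~q1) -> (~q3 -> ~q4))), T (q4 | (q5 <-> q2)).
F ((~q2 -> ~~q1) -> (~q3 -> ~q4)): α-rule — add T (~q2 -> ~~q1), F (~q3 -> ~q4).
F (~q3 -> ~q4): α-rule — add T ~q3, F ~q4.
T ((q4 | (q5 <-> q2)) -> ((~q2 -> ~~q1) -> (~q3 -> ~q4))): β-rule — branch into F (q4 | (q5 <-> q2))  //  T ((~q2 -> ~~q1) -> (~q3 -> ~q4)).
  branch 1 (add F (q4 | (q5 <-> q2))):
    F (q4 | (q5 <-> q2)): α-rule — add F q4, F (q5 <-> q2).
    × closes — contains both q4 and ~q4.
  branch 2 (add T ((~q2 -> ~~q1) -> (~q3 -> ~q4))):
    T (q4 | (q5 <-> q2)): β-rule — branch into T q4  //  T (q5 <-> q2).
      branch 2.1 (add T q4):
        T (~q2 -> ~~q1): β-rule — branch into F ~q2  //  T ~~q1.
          branch 2.1.1 (add F ~q2):
            T ((~q2 -> ~~q1) -> (~q3 -> ~q4)): β-rule — branch into F (~q2 -> ~~q1)  //  T (~q3 -> ~q4).
              branch 2.1.1.1 (add F (~q2 -> ~~q1)):
                F (~q2 -> ~~q1): α-rule — add T ~q2, F ~~q1.
                × closes — contains both q2 and ~q2.
              branch 2.1.1.2 (add T (~q3 -> ~q4)):
                T (~q3 -> ~q4): β-rule — branch into F ~q3  //  T ~q4.
                  branch 2.1.1.2.1 (add F ~q3):
                    × closes — contains both q3 and ~q3.
                  branch 2.1.1.2.2 (add T ~q4):
                    × closes — contains both q4 and ~q4.
          branch 2.1.2 (add T ~~q1):
            T ~~q1: drop double negation, giving T q1.
            T ((~q2 -> ~~q1) -> (~q3 -> ~q4)): β-rule — branch into F (~q2 -> ~~q1)  //  T (~q3 -> ~q4).
              branch 2.1.2.1 (add F (~q2 -> ~~q1)):
                F (~q2 -> ~~q1): α-rule — add T ~q2, F ~~q1.
                F ~~q1: drop double negation, giving F q1.
                × closes — contains both q1 and ~q1.
              branch 2.1.2.2 (add T (~q3 -> ~q4)):
                T (~q3 -> ~q4): β-rule — branch into F ~q3  //  T ~q4.
                  branch 2.1.2.2.1 (add F ~q3):
                    × closes — contains both q3 and ~q3.
                  branch 2.1.2.2.2 (add T ~q4):
                    × closes — contains both q4 and ~q4.
      branch 2.2 (add T (q5 <-> q2)):
        T (~q2 -> ~~q1): β-rule — branch into F ~q2  //  T ~~q1.
          branch 2.2.1 (add F ~q2):
            T ((~q2 -> ~~q1) -> (~q3 -> ~q4)): β-rule — branch into F (~q2 -> ~~q1)  //  T (~q3 -> ~q4).
              branch 2.2.1.1 (add F (~q2 -> ~~q1)):
                F (~q2 -> ~~q1): α-rule — add T ~q2, F ~~q1.
                × closes — contains both q2 and ~q2.
              branch 2.2.1.2 (add T (~q3 -> ~q4)):
                T (q5 <-> q2): β-rule — branch into T q5, T q2  //  F q5, F q2.
                  branch 2.2.1.2.1 (add T q5, T q2):
                    T (~q3 -> ~q4): β-rule — branch into F ~q3  //  T ~q4.
                      branch 2.2.1.2.1.1 (add F ~q3):
                        × closes — contains both q3 and ~q3.
                      branch 2.2.1.2.1.2 (add T ~q4):
                        × closes — contains both q4 and ~q4.
                  branch 2.2.1.2.2 (add F q5, F q2):
                    × closes — contains both q2 and ~q2.
          branch 2.2.2 (add T ~~q1):
            T ~~q1: drop double negation, giving T q1.
            T ((~q2 -> ~~q1) -> (~q3 -> ~q4)): β-rule — branch into F (~q2 -> ~~q1)  //  T (~q3 -> ~q4).
              branch 2.2.2.1 (add F (~q2 -> ~~q1)):
                F (~q2 -> ~~q1): α-rule — add T ~q2, F ~~q1.
                F ~~q1: drop double negation, giving F q1.
                × closes — contains both q1 and ~q1.
              branch 2.2.2.2 (add T (~q3 -> ~q4)):
                T (q5 <-> q2): β-rule — branch into T q5, T q2  //  F q5, F q2.
                  branch 2.2.2.2.1 (add T q5, T q2):
                    T (~q3 -> ~q4): β-rule — branch into F ~q3  //  T ~q4.
                      branch 2.2.2.2.1.1 (add F ~q3):
                        × closes — contains both q3 and ~q3.
                      branch 2.2.2.2.1.2 (add T ~q4):
                        × closes — contains both q4 and ~q4.
                  branch 2.2.2.2.2 (add F q5, F q2):
                    T (~q3 -> ~q4): β-rule — branch into F ~q3  //  T ~q4.
                      branch 2.2.2.2.2.1 (add F ~q3):
                        × closes — contains both q3 and ~q3.
                      branch 2.2.2.2.2.2 (add T ~q4):
                        × closes — contains both q4 and ~q4.
All 16 branches close.
Every branch closed, so the negation is unsatisfiable and the formula is valid.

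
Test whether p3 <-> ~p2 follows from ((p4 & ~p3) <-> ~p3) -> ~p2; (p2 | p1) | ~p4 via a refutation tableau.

No

Initial set: {(((p4 & ~p3) <-> ~p3) -> ~p2); ((p2 | p1) | ~p4); ~(p3 <-> ~p2)}.
(((p4 & ~p3) <-> ~p3) -> ~p2): β-rule — branch into ~((p4 & ~p3) <-> ~p3)  //  ~p2.
  branch 1 (add ~((p4 & ~p3) <-> ~p3)):
    ((p2 | p1) | ~p4): β-rule — branch into (p2 | p1)  //  ~p4.
      branch 1.1 (add (p2 | p1)):
        ~(p3 <-> ~p2): β-rule — branch into p3, ~~p2  //  ~p3, ~p2.
          branch 1.1.1 (add p3, ~~p2):
            ~((p4 & ~p3) <-> ~p3): β-rule — branch into (p4 & ~p3), ~~p3  //  ~(p4 & ~p3), ~p3.
              branch 1.1.1.1 (add (p4 & ~p3), ~~p3):
                (p4 & ~p3): α-rule — add p4, ~p3.
                × closes — contains both p3 and ~p3.
              branch 1.1.1.2 (add ~(p4 & ~p3), ~p3):
                × closes — contains both p3 and ~p3.
          branch 1.1.2 (add ~p3, ~p2):
            ~((p4 & ~p3) <-> ~p3): β-rule — branch into (p4 & ~p3), ~~p3  //  ~(p4 & ~p3), ~p3.
              branch 1.1.2.1 (add (p4 & ~p3), ~~p3):
                × closes — contains both p3 and ~p3.
              branch 1.1.2.2 (add ~(p4 & ~p3), ~p3):
                (p2 | p1): β-rule — branch into p2  //  p1.
                  branch 1.1.2.2.1 (add p2):
                    × closes — contains both p2 and ~p2.
                  branch 1.1.2.2.2 (add p1):
                    ~(p4 & ~p3): β-rule — branch into ~p4  //  ~~p3.
                      branch 1.1.2.2.2.1 (add ~p4):
                        ○ open, literals {p1=true, p2=false, p3=false, p4=false}.
                      branch 1.1.2.2.2.2 (add ~~p3):
                        × closes — contains both p3 and ~p3.
      branch 1.2 (add ~p4):
        ~(p3 <-> ~p2): β-rule — branch into p3, ~~p2  //  ~p3, ~p2.
          branch 1.2.1 (add p3, ~~p2):
            ~((p4 & ~p3) <-> ~p3): β-rule — branch into (p4 & ~p3), ~~p3  //  ~(p4 & ~p3), ~p3.
              branch 1.2.1.1 (add (p4 & ~p3), ~~p3):
                (p4 & ~p3): α-rule — add p4, ~p3.
                × closes — contains both p4 and ~p4.
              branch 1.2.1.2 (add ~(p4 & ~p3), ~p3):
                × closes — contains both p3 and ~p3.
          branch 1.2.2 (add ~p3, ~p2):
            ~((p4 & ~p3) <-> ~p3): β-rule — branch into (p4 & ~p3), ~~p3  //  ~(p4 & ~p3), ~p3.
              branch 1.2.2.1 (add (p4 & ~p3), ~~p3):
                × closes — contains both p3 and ~p3.
              branch 1.2.2.2 (add ~(p4 & ~p3), ~p3):
                ~(p4 & ~p3): β-rule — branch into ~p4  //  ~~p3.
                  branch 1.2.2.2.1 (add ~p4):
                    ○ open, literals {p2=false, p3=false, p4=false}.
                  branch 1.2.2.2.2 (add ~~p3):
                    × closes — contains both p3 and ~p3.
  branch 2 (add ~p2):
    ((p2 | p1) | ~p4): β-rule — branch into (p2 | p1)  //  ~p4.
      branch 2.1 (add (p2 | p1)):
        ~(p3 <-> ~p2): β-rule — branch into p3, ~~p2  //  ~p3, ~p2.
          branch 2.1.1 (add p3, ~~p2):
            × closes — contains both p2 and ~p2.
          branch 2.1.2 (add ~p3, ~p2):
            (p2 | p1): β-rule — branch into p2  //  p1.
              branch 2.1.2.1 (add p2):
                × closes — contains both p2 and ~p2.
              branch 2.1.2.2 (add p1):
                ○ open, literals {p1=true, p2=false, p3=false}.
      branch 2.2 (add ~p4):
        ~(p3 <-> ~p2): β-rule — branch into p3, ~~p2  //  ~p3, ~p2.
          branch 2.2.1 (add p3, ~~p2):
            × closes — contains both p2 and ~p2.
          branch 2.2.2 (add ~p3, ~p2):
            ○ open, literals {p2=false, p3=false, p4=false}.
12 branches closed, 4 open.
An open branch gives a countermodel: p1=true, p2=false, p3=false, p4=false (unmentioned atoms arbitrary); the premises hold there but the conclusion fails.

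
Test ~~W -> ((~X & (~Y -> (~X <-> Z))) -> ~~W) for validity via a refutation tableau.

Valid

Assume the negation and expand:
Initial set: {~(~~W -> ((~X & (~Y -> (~X <-> Z))) -> ~~W))}.
~(~~W -> ((~X & (~Y -> (~X <-> Z))) -> ~~W)): α-rule — add ~~W, ~((~X & (~Y -> (~X <-> Z))) -> ~~W).
~~W: drop double negation, giving W.
~((~X & (~Y -> (~X <-> Z))) -> ~~W): α-rule — add (~X & (~Y -> (~X <-> Z))), ~~~W.
(~X & (~Y -> (~X <-> Z))): α-rule — add ~X, (~Y -> (~X <-> Z)).
~~~W: drop double negation, giving ~W.
× closes — contains both W and ~W.
All 1 branch closes.
Every branch closed, so the negation is unsatisfiable and the formula is valid.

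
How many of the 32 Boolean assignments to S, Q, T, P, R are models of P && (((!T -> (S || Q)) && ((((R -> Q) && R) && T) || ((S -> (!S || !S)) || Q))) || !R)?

13

Initial set: {T (P && (((!T -> (S || Q)) && ((((R -> Q) && R) && T) || ((S -> (!S || !S)) || Q))) || !R))}.
T (P && (((!T -> (S || Q)) && ((((R -> Q) && R) && T) || ((S -> (!S || !S)) || Q))) || !R)): α-rule — add T P, T (((!T -> (S || Q)) && ((((R -> Q) && R) && T) || ((S -> (!S || !S)) || Q))) || !R).
T (((!T -> (S || Q)) && ((((R -> Q) && R) && T) || ((S -> (!S || !S)) || Q))) || !R): β-rule — branch into T ((!T -> (S || Q)) && ((((R -> Q) && R) && T) || ((S -> (!S || !S)) || Q)))  //  T !R.
  branch 1 (add T ((!T -> (S || Q)) && ((((R -> Q) && R) && T) || ((S -> (!S || !S)) || Q)))):
    T ((!T -> (S || Q)) && ((((R -> Q) && R) && T) || ((S -> (!S || !S)) || Q))): α-rule — add T (!T -> (S || Q)), T ((((R -> Q) && R) && T) || ((S -> (!S || !S)) || Q)).
    T (!T -> (S || Q)): β-rule — branch into F !T  //  T (S || Q).
      branch 1.1 (add F !T):
        T ((((R -> Q) && R) && T) || ((S -> (!S || !S)) || Q)): β-rule — branch into T (((R -> Q) && R) && T)  //  T ((S -> (!S || !S)) || Q).
          branch 1.1.1 (add T (((R -> Q) && R) && T)):
            T (((R -> Q) && R) && T): α-rule — add T ((R -> Q) && R), T T.
            T ((R -> Q) && R): α-rule — add T (R -> Q), T R.
            T (R -> Q): β-rule — branch into F R  //  T Q.
              branch 1.1.1.1 (add F R):
                × closes — contains both R and !R.
              branch 1.1.1.2 (add T Q):
                ○ open, literals {P=T, Q=T, R=T, T=T}.
          branch 1.1.2 (add T ((S -> (!S || !S)) || Q)):
            T ((S -> (!S || !S)) || Q): β-rule — branch into T (S -> (!S || !S))  //  T Q.
              branch 1.1.2.1 (add T (S -> (!S || !S))):
                T (S -> (!S || !S)): β-rule — branch into F S  //  T (!S || !S).
                  branch 1.1.2.1.1 (add F S):
                    ○ open, literals {P=T, S=F, T=T}.
                  branch 1.1.2.1.2 (add T (!S || !S)):
                    T (!S || !S): β-rule — branch into T !S  //  T !S.
                      branch 1.1.2.1.2.1 (add T !S):
                        ○ open, literals {P=T, S=F, T=T}.
                      branch 1.1.2.1.2.2 (add T !S):
                        ○ open, literals {P=T, S=F, T=T}.
              branch 1.1.2.2 (add T Q):
                ○ open, literals {P=T, Q=T, T=T}.
      branch 1.2 (add T (S || Q)):
        T ((((R -> Q) && R) && T) || ((S -> (!S || !S)) || Q)): β-rule — branch into T (((R -> Q) && R) && T)  //  T ((S -> (!S || !S)) || Q).
          branch 1.2.1 (add T (((R -> Q) && R) && T)):
            T (((R -> Q) && R) && T): α-rule — add T ((R -> Q) && R), T T.
            T ((R -> Q) && R): α-rule — add T (R -> Q), T R.
            T (S || Q): β-rule — branch into T S  //  T Q.
              branch 1.2.1.1 (add T S):
                T (R -> Q): β-rule — branch into F R  //  T Q.
                  branch 1.2.1.1.1 (add F R):
                    × closes — contains both R and !R.
                  branch 1.2.1.1.2 (add T Q):
                    ○ open, literals {P=T, Q=T, R=T, S=T, T=T}.
              branch 1.2.1.2 (add T Q):
                T (R -> Q): β-rule — branch into F R  //  T Q.
                  branch 1.2.1.2.1 (add F R):
                    × closes — contains both R and !R.
                  branch 1.2.1.2.2 (add T Q):
                    ○ open, literals {P=T, Q=T, R=T, T=T}.
          branch 1.2.2 (add T ((S -> (!S || !S)) || Q)):
            T (S || Q): β-rule — branch into T S  //  T Q.
              branch 1.2.2.1 (add T S):
                T ((S -> (!S || !S)) || Q): β-rule — branch into T (S -> (!S || !S))  //  T Q.
                  branch 1.2.2.1.1 (add T (S -> (!S || !S))):
                    T (S -> (!S || !S)): β-rule — branch into F S  //  T (!S || !S).
                      branch 1.2.2.1.1.1 (add F S):
                        × closes — contains both S and !S.
                      branch 1.2.2.1.1.2 (add T (!S || !S)):
                        T (!S || !S): β-rule — branch into T !S  //  T !S.
                          branch 1.2.2.1.1.2.1 (add T !S):
                            × closes — contains both S and !S.
                          branch 1.2.2.1.1.2.2 (add T !S):
                            × closes — contains both S and !S.
                  branch 1.2.2.1.2 (add T Q):
                    ○ open, literals {P=T, Q=T, S=T}.
              branch 1.2.2.2 (add T Q):
                T ((S -> (!S || !S)) || Q): β-rule — branch into T (S -> (!S || !S))  //  T Q.
                  branch 1.2.2.2.1 (add T (S -> (!S || !S))):
                    T (S -> (!S || !S)): β-rule — branch into F S  //  T (!S || !S).
                      branch 1.2.2.2.1.1 (add F S):
                        ○ open, literals {P=T, Q=T, S=F}.
                      branch 1.2.2.2.1.2 (add T (!S || !S)):
                        T (!S || !S): β-rule — branch into T !S  //  T !S.
                          branch 1.2.2.2.1.2.1 (add T !S):
                            ○ open, literals {P=T, Q=T, S=F}.
                          branch 1.2.2.2.1.2.2 (add T !S):
                            ○ open, literals {P=T, Q=T, S=F}.
                  branch 1.2.2.2.2 (add T Q):
                    ○ open, literals {P=T, Q=T}.
  branch 2 (add T !R):
    ○ open, literals {P=T, R=F}.
6 branches closed, 13 open.
Each open branch fixes some atoms; the unmentioned ones are free. Counting distinct full assignments: branch {P=T, Q=T, R=T, T=T} (S) contributes 2 new; branch {P=T, S=F, T=T} (Q, R) contributes 3 new; branch {P=T, S=F, T=T} (Q, R) contributes 0 new; branch {P=T, S=F, T=T} (Q, R) contributes 0 new; branch {P=T, Q=T, T=T} (S, R) contributes 1 new; branch {P=T, Q=T, R=T, S=T, T=T} (none free) contributes 0 new; branch {P=T, Q=T, R=T, T=T} (S) contributes 0 new; branch {P=T, Q=T, S=T} (T, R) contributes 2 new; branch {P=T, Q=T, S=F} (T, R) contributes 2 new; branch {P=T, Q=T, S=F} (T, R) contributes 0 new; branch {P=T, Q=T, S=F} (T, R) contributes 0 new; branch {P=T, Q=T} (S, T, R) contributes 0 new; branch {P=T, R=F} (S, Q, T) contributes 3 new. Total: 13.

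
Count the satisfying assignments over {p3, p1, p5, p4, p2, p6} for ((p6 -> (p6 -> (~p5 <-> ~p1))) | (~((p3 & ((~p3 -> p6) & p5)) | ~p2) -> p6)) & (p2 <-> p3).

Initial set: {(((p6 -> (p6 -> (~p5 <-> ~p1))) | (~((p3 & ((~p3 -> p6) & p5)) | ~p2) -> p6)) & (p2 <-> p3))}.
(((p6 -> (p6 -> (~p5 <-> ~p1))) | (~((p3 & ((~p3 -> p6) & p5)) | ~p2) -> p6)) & (p2 <-> p3)): α-rule — add ((p6 -> (p6 -> (~p5 <-> ~p1))) | (~((p3 & ((~p3 -> p6) & p5)) | ~p2) -> p6)), (p2 <-> p3).
((p6 -> (p6 -> (~p5 <-> ~p1))) | (~((p3 & ((~p3 -> p6) & p5)) | ~p2) -> p6)): β-rule — branch into (p6 -> (p6 -> (~p5 <-> ~p1)))  //  (~((p3 & ((~p3 -> p6) & p5)) | ~p2) -> p6).
  branch 1 (add (p6 -> (p6 -> (~p5 <-> ~p1)))):
    (p2 <-> p3): β-rule — branch into p2, p3  //  ~p2, ~p3.
      branch 1.1 (add p2, p3):
        (p6 -> (p6 -> (~p5 <-> ~p1))): β-rule — branch into ~p6  //  (p6 -> (~p5 <-> ~p1)).
          branch 1.1.1 (add ~p6):
            ○ open, literals {p2=1, p3=1, p6=0}.
          branch 1.1.2 (add (p6 -> (~p5 <-> ~p1))):
            (p6 -> (~p5 <-> ~p1)): β-rule — branch into ~p6  //  (~p5 <-> ~p1).
              branch 1.1.2.1 (add ~p6):
                ○ open, literals {p2=1, p3=1, p6=0}.
              branch 1.1.2.2 (add (~p5 <-> ~p1)):
                (~p5 <-> ~p1): β-rule — branch into ~p5, ~p1  //  ~~p5, ~~p1.
                  branch 1.1.2.2.1 (add ~p5, ~p1):
                    ○ open, literals {p1=0, p2=1, p3=1, p5=0}.
                  branch 1.1.2.2.2 (add ~~p5, ~~p1):
                    ○ open, literals {p1=1, p2=1, p3=1, p5=1}.
      branch 1.2 (add ~p2, ~p3):
        (p6 -> (p6 -> (~p5 <-> ~p1))): β-rule — branch into ~p6  //  (p6 -> (~p5 <-> ~p1)).
          branch 1.2.1 (add ~p6):
            ○ open, literals {p2=0, p3=0, p6=0}.
          branch 1.2.2 (add (p6 -> (~p5 <-> ~p1))):
            (p6 -> (~p5 <-> ~p1)): β-rule — branch into ~p6  //  (~p5 <-> ~p1).
              branch 1.2.2.1 (add ~p6):
                ○ open, literals {p2=0, p3=0, p6=0}.
              branch 1.2.2.2 (add (~p5 <-> ~p1)):
                (~p5 <-> ~p1): β-rule — branch into ~p5, ~p1  //  ~~p5, ~~p1.
                  branch 1.2.2.2.1 (add ~p5, ~p1):
                    ○ open, literals {p1=0, p2=0, p3=0, p5=0}.
                  branch 1.2.2.2.2 (add ~~p5, ~~p1):
                    ○ open, literals {p1=1, p2=0, p3=0, p5=1}.
  branch 2 (add (~((p3 & ((~p3 -> p6) & p5)) | ~p2) -> p6)):
    (p2 <-> p3): β-rule — branch into p2, p3  //  ~p2, ~p3.
      branch 2.1 (add p2, p3):
        (~((p3 & ((~p3 -> p6) & p5)) | ~p2) -> p6): β-rule — branch into ~~((p3 & ((~p3 -> p6) & p5)) | ~p2)  //  p6.
          branch 2.1.1 (add ~~((p3 & ((~p3 -> p6) & p5)) | ~p2)):
            ~~((p3 & ((~p3 -> p6) & p5)) | ~p2): β-rule — branch into (p3 & ((~p3 -> p6) & p5))  //  ~p2.
              branch 2.1.1.1 (add (p3 & ((~p3 -> p6) & p5))):
                (p3 & ((~p3 -> p6) & p5)): α-rule — add p3, ((~p3 -> p6) & p5).
                ((~p3 -> p6) & p5): α-rule — add (~p3 -> p6), p5.
                (~p3 -> p6): β-rule — branch into ~~p3  //  p6.
                  branch 2.1.1.1.1 (add ~~p3):
                    ○ open, literals {p2=1, p3=1, p5=1}.
                  branch 2.1.1.1.2 (add p6):
                    ○ open, literals {p2=1, p3=1, p5=1, p6=1}.
              branch 2.1.1.2 (add ~p2):
                × closes — contains both p2 and ~p2.
          branch 2.1.2 (add p6):
            ○ open, literals {p2=1, p3=1, p6=1}.
      branch 2.2 (add ~p2, ~p3):
        (~((p3 & ((~p3 -> p6) & p5)) | ~p2) -> p6): β-rule — branch into ~~((p3 & ((~p3 -> p6) & p5)) | ~p2)  //  p6.
          branch 2.2.1 (add ~~((p3 & ((~p3 -> p6) & p5)) | ~p2)):
            ~~((p3 & ((~p3 -> p6) & p5)) | ~p2): β-rule — branch into (p3 & ((~p3 -> p6) & p5))  //  ~p2.
              branch 2.2.1.1 (add (p3 & ((~p3 -> p6) & p5))):
                (p3 & ((~p3 -> p6) & p5)): α-rule — add p3, ((~p3 -> p6) & p5).
                × closes — contains both p3 and ~p3.
              branch 2.2.1.2 (add ~p2):
                ○ open, literals {p2=0, p3=0}.
          branch 2.2.2 (add p6):
            ○ open, literals {p2=0, p3=0, p6=1}.
2 branches closed, 13 open.
Each open branch fixes some atoms; the unmentioned ones are free. Counting distinct full assignments: branch {p2=1, p3=1, p6=0} (p1, p5, p4) contributes 8 new; branch {p2=1, p3=1, p6=0} (p1, p5, p4) contributes 0 new; branch {p1=0, p2=1, p3=1, p5=0} (p4, p6) contributes 2 new; branch {p1=1, p2=1, p3=1, p5=1} (p4, p6) contributes 2 new; branch {p2=0, p3=0, p6=0} (p1, p5, p4) contributes 8 new; branch {p2=0, p3=0, p6=0} (p1, p5, p4) contributes 0 new; branch {p1=0, p2=0, p3=0, p5=0} (p4, p6) contributes 2 new; branch {p1=1, p2=0, p3=0, p5=1} (p4, p6) contributes 2 new; branch {p2=1, p3=1, p5=1} (p1, p4, p6) contributes 2 new; branch {p2=1, p3=1, p5=1, p6=1} (p1, p4) contributes 0 new; branch {p2=1, p3=1, p6=1} (p1, p5, p4) contributes 2 new; branch {p2=0, p3=0} (p1, p5, p4, p6) contributes 4 new; branch {p2=0, p3=0, p6=1} (p1, p5, p4) contributes 0 new. Total: 32.

32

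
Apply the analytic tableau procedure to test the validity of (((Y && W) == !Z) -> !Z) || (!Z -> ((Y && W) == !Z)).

Valid

Assume the negation and expand:
Initial set: {!((((Y && W) == !Z) -> !Z) || (!Z -> ((Y && W) == !Z)))}.
!((((Y && W) == !Z) -> !Z) || (!Z -> ((Y && W) == !Z))): α-rule — add !(((Y && W) == !Z) -> !Z), !(!Z -> ((Y && W) == !Z)).
!(((Y && W) == !Z) -> !Z): α-rule — add ((Y && W) == !Z), !!Z.
!(!Z -> ((Y && W) == !Z)): α-rule — add !Z, !((Y && W) == !Z).
× closes — contains both Z and !Z.
All 1 branch closes.
Every branch closed, so the negation is unsatisfiable and the formula is valid.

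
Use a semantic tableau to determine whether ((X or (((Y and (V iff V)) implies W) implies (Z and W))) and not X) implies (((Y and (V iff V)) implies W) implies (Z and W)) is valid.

Assume the negation and expand:
Initial set: {not (((X or (((Y and (V iff V)) implies W) implies (Z and W))) and not X) implies (((Y and (V iff V)) implies W) implies (Z and W)))}.
not (((X or (((Y and (V iff V)) implies W) implies (Z and W))) and not X) implies (((Y and (V iff V)) implies W) implies (Z and W))): α-rule — add ((X or (((Y and (V iff V)) implies W) implies (Z and W))) and not X), not (((Y and (V iff V)) implies W) implies (Z and W)).
((X or (((Y and (V iff V)) implies W) implies (Z and W))) and not X): α-rule — add (X or (((Y and (V iff V)) implies W) implies (Z and W))), not X.
not (((Y and (V iff V)) implies W) implies (Z and W)): α-rule — add ((Y and (V iff V)) implies W), not (Z and W).
(X or (((Y and (V iff V)) implies W) implies (Z and W))): β-rule — branch into X  //  (((Y and (V iff V)) implies W) implies (Z and W)).
  branch 1 (add X):
    × closes — contains both X and not X.
  branch 2 (add (((Y and (V iff V)) implies W) implies (Z and W))):
    ((Y and (V iff V)) implies W): β-rule — branch into not (Y and (V iff V))  //  W.
      branch 2.1 (add not (Y and (V iff V))):
        not (Z and W): β-rule — branch into not Z  //  not W.
          branch 2.1.1 (add not Z):
            (((Y and (V iff V)) implies W) implies (Z and W)): β-rule — branch into not ((Y and (V iff V)) implies W)  //  (Z and W).
              branch 2.1.1.1 (add not ((Y and (V iff V)) implies W)):
                not ((Y and (V iff V)) implies W): α-rule — add (Y and (V iff V)), not W.
                (Y and (V iff V)): α-rule — add Y, (V iff V).
                not (Y and (V iff V)): β-rule — branch into not Y  //  not (V iff V).
                  branch 2.1.1.1.1 (add not Y):
                    × closes — contains both Y and not Y.
                  branch 2.1.1.1.2 (add not (V iff V)):
                    (V iff V): β-rule — branch into V, V  //  not V, not V.
                      branch 2.1.1.1.2.1 (add V, V):
                        not (V iff V): β-rule — branch into V, not V  //  not V, V.
                          branch 2.1.1.1.2.1.1 (add V, not V):
                            × closes — contains both V and not V.
                          branch 2.1.1.1.2.1.2 (add not V, V):
                            × closes — contains both V and not V.
                      branch 2.1.1.1.2.2 (add not V, not V):
                        not (V iff V): β-rule — branch into V, not V  //  not V, V.
                          branch 2.1.1.1.2.2.1 (add V, not V):
                            × closes — contains both V and not V.
                          branch 2.1.1.1.2.2.2 (add not V, V):
                            × closes — contains both V and not V.
              branch 2.1.1.2 (add (Z and W)):
                (Z and W): α-rule — add Z, W.
                × closes — contains both Z and not Z.
          branch 2.1.2 (add not W):
            (((Y and (V iff V)) implies W) implies (Z and W)): β-rule — branch into not ((Y and (V iff V)) implies W)  //  (Z and W).
              branch 2.1.2.1 (add not ((Y and (V iff V)) implies W)):
                not ((Y and (V iff V)) implies W): α-rule — add (Y and (V iff V)), not W.
                (Y and (V iff V)): α-rule — add Y, (V iff V).
                not (Y and (V iff V)): β-rule — branch into not Y  //  not (V iff V).
                  branch 2.1.2.1.1 (add not Y):
                    × closes — contains both Y and not Y.
                  branch 2.1.2.1.2 (add not (V iff V)):
                    (V iff V): β-rule — branch into V, V  //  not V, not V.
                      branch 2.1.2.1.2.1 (add V, V):
                        not (V iff V): β-rule — branch into V, not V  //  not V, V.
                          branch 2.1.2.1.2.1.1 (add V, not V):
                            × closes — contains both V and not V.
                          branch 2.1.2.1.2.1.2 (add not V, V):
                            × closes — contains both V and not V.
                      branch 2.1.2.1.2.2 (add not V, not V):
                        not (V iff V): β-rule — branch into V, not V  //  not V, V.
                          branch 2.1.2.1.2.2.1 (add V, not V):
                            × closes — contains both V and not V.
                          branch 2.1.2.1.2.2.2 (add not V, V):
                            × closes — contains both V and not V.
              branch 2.1.2.2 (add (Z and W)):
                (Z and W): α-rule — add Z, W.
                × closes — contains both W and not W.
      branch 2.2 (add W):
        not (Z and W): β-rule — branch into not Z  //  not W.
          branch 2.2.1 (add not Z):
            (((Y and (V iff V)) implies W) implies (Z and W)): β-rule — branch into not ((Y and (V iff V)) implies W)  //  (Z and W).
              branch 2.2.1.1 (add not ((Y and (V iff V)) implies W)):
                not ((Y and (V iff V)) implies W): α-rule — add (Y and (V iff V)), not W.
                × closes — contains both W and not W.
              branch 2.2.1.2 (add (Z and W)):
                (Z and W): α-rule — add Z, W.
                × closes — contains both Z and not Z.
          branch 2.2.2 (add not W):
            × closes — contains both W and not W.
All 16 branches close.
Every branch closed, so the negation is unsatisfiable and the formula is valid.

Valid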